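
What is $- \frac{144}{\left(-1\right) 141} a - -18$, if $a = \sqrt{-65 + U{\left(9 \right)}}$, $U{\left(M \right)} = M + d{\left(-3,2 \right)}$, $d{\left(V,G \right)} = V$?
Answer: $18 + \frac{48 i \sqrt{59}}{47} \approx 18.0 + 7.8446 i$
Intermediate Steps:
$U{\left(M \right)} = -3 + M$ ($U{\left(M \right)} = M - 3 = -3 + M$)
$a = i \sqrt{59}$ ($a = \sqrt{-65 + \left(-3 + 9\right)} = \sqrt{-65 + 6} = \sqrt{-59} = i \sqrt{59} \approx 7.6811 i$)
$- \frac{144}{\left(-1\right) 141} a - -18 = - \frac{144}{\left(-1\right) 141} i \sqrt{59} - -18 = - \frac{144}{-141} i \sqrt{59} + 18 = \left(-144\right) \left(- \frac{1}{141}\right) i \sqrt{59} + 18 = \frac{48 i \sqrt{59}}{47} + 18 = 18 + \frac{48 i \sqrt{59}}{47}$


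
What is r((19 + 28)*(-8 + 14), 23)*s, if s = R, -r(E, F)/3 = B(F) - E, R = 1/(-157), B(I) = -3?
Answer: -855/157 ≈ -5.4459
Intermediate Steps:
R = -1/157 ≈ -0.0063694
r(E, F) = 9 + 3*E (r(E, F) = -3*(-3 - E) = 9 + 3*E)
s = -1/157 ≈ -0.0063694
r((19 + 28)*(-8 + 14), 23)*s = (9 + 3*((19 + 28)*(-8 + 14)))*(-1/157) = (9 + 3*(47*6))*(-1/157) = (9 + 3*282)*(-1/157) = (9 + 846)*(-1/157) = 855*(-1/157) = -855/157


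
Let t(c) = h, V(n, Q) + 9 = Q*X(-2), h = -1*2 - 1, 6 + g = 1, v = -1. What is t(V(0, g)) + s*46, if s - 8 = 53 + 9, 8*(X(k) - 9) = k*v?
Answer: 3217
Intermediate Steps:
X(k) = 9 - k/8 (X(k) = 9 + (k*(-1))/8 = 9 + (-k)/8 = 9 - k/8)
g = -5 (g = -6 + 1 = -5)
s = 70 (s = 8 + (53 + 9) = 8 + 62 = 70)
h = -3 (h = -2 - 1 = -3)
V(n, Q) = -9 + 37*Q/4 (V(n, Q) = -9 + Q*(9 - 1/8*(-2)) = -9 + Q*(9 + 1/4) = -9 + Q*(37/4) = -9 + 37*Q/4)
t(c) = -3
t(V(0, g)) + s*46 = -3 + 70*46 = -3 + 3220 = 3217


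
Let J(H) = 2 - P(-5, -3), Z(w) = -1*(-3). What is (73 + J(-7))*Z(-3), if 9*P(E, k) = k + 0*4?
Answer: 226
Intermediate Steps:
P(E, k) = k/9 (P(E, k) = (k + 0*4)/9 = (k + 0)/9 = k/9)
Z(w) = 3
J(H) = 7/3 (J(H) = 2 - (-3)/9 = 2 - 1*(-1/3) = 2 + 1/3 = 7/3)
(73 + J(-7))*Z(-3) = (73 + 7/3)*3 = (226/3)*3 = 226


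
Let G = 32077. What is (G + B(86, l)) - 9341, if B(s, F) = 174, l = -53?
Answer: 22910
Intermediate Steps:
(G + B(86, l)) - 9341 = (32077 + 174) - 9341 = 32251 - 9341 = 22910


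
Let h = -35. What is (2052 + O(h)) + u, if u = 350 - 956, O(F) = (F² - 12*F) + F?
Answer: 3056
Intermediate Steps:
O(F) = F² - 11*F
u = -606
(2052 + O(h)) + u = (2052 - 35*(-11 - 35)) - 606 = (2052 - 35*(-46)) - 606 = (2052 + 1610) - 606 = 3662 - 606 = 3056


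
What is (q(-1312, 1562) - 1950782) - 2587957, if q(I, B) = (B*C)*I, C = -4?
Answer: 3658637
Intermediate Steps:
q(I, B) = -4*B*I (q(I, B) = (B*(-4))*I = (-4*B)*I = -4*B*I)
(q(-1312, 1562) - 1950782) - 2587957 = (-4*1562*(-1312) - 1950782) - 2587957 = (8197376 - 1950782) - 2587957 = 6246594 - 2587957 = 3658637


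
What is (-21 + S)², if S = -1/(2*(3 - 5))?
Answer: 6889/16 ≈ 430.56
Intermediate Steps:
S = ¼ (S = -1/(2*(-2)) = -1/(-4) = -1*(-¼) = ¼ ≈ 0.25000)
(-21 + S)² = (-21 + ¼)² = (-83/4)² = 6889/16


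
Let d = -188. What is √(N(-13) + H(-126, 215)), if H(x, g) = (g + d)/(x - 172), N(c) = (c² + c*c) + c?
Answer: √28853254/298 ≈ 18.025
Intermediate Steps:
N(c) = c + 2*c² (N(c) = (c² + c²) + c = 2*c² + c = c + 2*c²)
H(x, g) = (-188 + g)/(-172 + x) (H(x, g) = (g - 188)/(x - 172) = (-188 + g)/(-172 + x))
√(N(-13) + H(-126, 215)) = √(-13*(1 + 2*(-13)) + (-188 + 215)/(-172 - 126)) = √(-13*(1 - 26) + 27/(-298)) = √(-13*(-25) - 1/298*27) = √(325 - 27/298) = √(96823/298) = √28853254/298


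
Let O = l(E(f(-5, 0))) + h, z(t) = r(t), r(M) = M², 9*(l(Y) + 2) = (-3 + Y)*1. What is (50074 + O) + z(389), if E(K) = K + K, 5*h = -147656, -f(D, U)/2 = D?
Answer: 7733866/45 ≈ 1.7186e+5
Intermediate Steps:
f(D, U) = -2*D
h = -147656/5 (h = (⅕)*(-147656) = -147656/5 ≈ -29531.)
E(K) = 2*K
l(Y) = -7/3 + Y/9 (l(Y) = -2 + ((-3 + Y)*1)/9 = -2 + (-3 + Y)/9 = -2 + (-⅓ + Y/9) = -7/3 + Y/9)
z(t) = t²
O = -1328909/45 (O = (-7/3 + (2*(-2*(-5)))/9) - 147656/5 = (-7/3 + (2*10)/9) - 147656/5 = (-7/3 + (⅑)*20) - 147656/5 = (-7/3 + 20/9) - 147656/5 = -⅑ - 147656/5 = -1328909/45 ≈ -29531.)
(50074 + O) + z(389) = (50074 - 1328909/45) + 389² = 924421/45 + 151321 = 7733866/45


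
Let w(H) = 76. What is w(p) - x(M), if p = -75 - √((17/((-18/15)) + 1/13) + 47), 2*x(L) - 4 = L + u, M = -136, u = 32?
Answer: 126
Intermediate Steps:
x(L) = 18 + L/2 (x(L) = 2 + (L + 32)/2 = 2 + (32 + L)/2 = 2 + (16 + L/2) = 18 + L/2)
p = -75 - √200226/78 (p = -75 - √((17/((-18*1/15)) + 1*(1/13)) + 47) = -75 - √((17/(-6/5) + 1/13) + 47) = -75 - √((17*(-⅚) + 1/13) + 47) = -75 - √((-85/6 + 1/13) + 47) = -75 - √(-1099/78 + 47) = -75 - √(2567/78) = -75 - √200226/78 ≈ -80.737)
w(p) - x(M) = 76 - (18 + (½)*(-136)) = 76 - (18 - 68) = 76 - 1*(-50) = 76 + 50 = 126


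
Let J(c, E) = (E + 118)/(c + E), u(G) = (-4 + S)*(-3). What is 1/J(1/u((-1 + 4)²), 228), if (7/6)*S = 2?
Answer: 10951/16608 ≈ 0.65938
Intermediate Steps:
S = 12/7 (S = (6/7)*2 = 12/7 ≈ 1.7143)
u(G) = 48/7 (u(G) = (-4 + 12/7)*(-3) = -16/7*(-3) = 48/7)
J(c, E) = (118 + E)/(E + c)
1/J(1/u((-1 + 4)²), 228) = 1/((118 + 228)/(228 + 1/(48/7))) = 1/(346/(228 + 7/48)) = 1/(346/(10951/48)) = 1/((48/10951)*346) = 1/(16608/10951) = 10951/16608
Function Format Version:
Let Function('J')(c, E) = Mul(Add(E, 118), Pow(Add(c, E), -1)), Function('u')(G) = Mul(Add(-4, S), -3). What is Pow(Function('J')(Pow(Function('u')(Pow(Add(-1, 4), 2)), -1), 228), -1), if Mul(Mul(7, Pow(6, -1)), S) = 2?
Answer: Rational(10951, 16608) ≈ 0.65938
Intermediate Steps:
S = Rational(12, 7) (S = Mul(Rational(6, 7), 2) = Rational(12, 7) ≈ 1.7143)
Function('u')(G) = Rational(48, 7) (Function('u')(G) = Mul(Add(-4, Rational(12, 7)), -3) = Mul(Rational(-16, 7), -3) = Rational(48, 7))
Function('J')(c, E) = Mul(Pow(Add(E, c), -1), Add(118, E)) (Function('J')(c, E) = Mul(Add(118, E), Pow(Add(E, c), -1)) = Mul(Pow(Add(E, c), -1), Add(118, E)))
Pow(Function('J')(Pow(Function('u')(Pow(Add(-1, 4), 2)), -1), 228), -1) = Pow(Mul(Pow(Add(228, Pow(Rational(48, 7), -1)), -1), Add(118, 228)), -1) = Pow(Mul(Pow(Add(228, Rational(7, 48)), -1), 346), -1) = Pow(Mul(Pow(Rational(10951, 48), -1), 346), -1) = Pow(Mul(Rational(48, 10951), 346), -1) = Pow(Rational(16608, 10951), -1) = Rational(10951, 16608)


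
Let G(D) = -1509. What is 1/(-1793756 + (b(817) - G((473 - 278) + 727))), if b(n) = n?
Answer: -1/1791430 ≈ -5.5821e-7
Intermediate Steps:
1/(-1793756 + (b(817) - G((473 - 278) + 727))) = 1/(-1793756 + (817 - 1*(-1509))) = 1/(-1793756 + (817 + 1509)) = 1/(-1793756 + 2326) = 1/(-1791430) = -1/1791430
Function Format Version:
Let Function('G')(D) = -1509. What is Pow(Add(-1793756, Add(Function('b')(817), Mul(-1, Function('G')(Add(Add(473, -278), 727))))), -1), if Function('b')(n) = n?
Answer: Rational(-1, 1791430) ≈ -5.5821e-7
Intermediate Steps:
Pow(Add(-1793756, Add(Function('b')(817), Mul(-1, Function('G')(Add(Add(473, -278), 727))))), -1) = Pow(Add(-1793756, Add(817, Mul(-1, -1509))), -1) = Pow(Add(-1793756, Add(817, 1509)), -1) = Pow(Add(-1793756, 2326), -1) = Pow(-1791430, -1) = Rational(-1, 1791430)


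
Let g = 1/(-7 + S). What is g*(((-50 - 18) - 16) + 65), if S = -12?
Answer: 1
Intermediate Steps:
g = -1/19 (g = 1/(-7 - 12) = 1/(-19) = -1/19 ≈ -0.052632)
g*(((-50 - 18) - 16) + 65) = -(((-50 - 18) - 16) + 65)/19 = -((-68 - 16) + 65)/19 = -(-84 + 65)/19 = -1/19*(-19) = 1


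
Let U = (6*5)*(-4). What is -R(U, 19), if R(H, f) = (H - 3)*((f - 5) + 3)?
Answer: 2091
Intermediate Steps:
U = -120 (U = 30*(-4) = -120)
R(H, f) = (-3 + H)*(-2 + f) (R(H, f) = (-3 + H)*((-5 + f) + 3) = (-3 + H)*(-2 + f))
-R(U, 19) = -(6 - 3*19 - 2*(-120) - 120*19) = -(6 - 57 + 240 - 2280) = -1*(-2091) = 2091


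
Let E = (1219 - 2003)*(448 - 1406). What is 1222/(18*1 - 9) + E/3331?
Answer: 10830130/29979 ≈ 361.26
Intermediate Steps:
E = 751072 (E = -784*(-958) = 751072)
1222/(18*1 - 9) + E/3331 = 1222/(18*1 - 9) + 751072/3331 = 1222/(18 - 9) + 751072*(1/3331) = 1222/9 + 751072/3331 = 10830130/29979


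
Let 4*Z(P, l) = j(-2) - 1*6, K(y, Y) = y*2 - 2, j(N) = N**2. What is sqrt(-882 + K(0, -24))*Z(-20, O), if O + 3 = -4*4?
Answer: -I*sqrt(221) ≈ -14.866*I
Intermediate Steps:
O = -19 (O = -3 - 4*4 = -3 - 16 = -19)
K(y, Y) = -2 + 2*y (K(y, Y) = 2*y - 2 = -2 + 2*y)
Z(P, l) = -1/2 (Z(P, l) = ((-2)**2 - 1*6)/4 = (4 - 6)/4 = (1/4)*(-2) = -1/2)
sqrt(-882 + K(0, -24))*Z(-20, O) = sqrt(-882 + (-2 + 2*0))*(-1/2) = sqrt(-882 + (-2 + 0))*(-1/2) = sqrt(-882 - 2)*(-1/2) = sqrt(-884)*(-1/2) = (2*I*sqrt(221))*(-1/2) = -I*sqrt(221)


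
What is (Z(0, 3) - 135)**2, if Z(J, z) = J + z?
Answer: 17424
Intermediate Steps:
(Z(0, 3) - 135)**2 = ((0 + 3) - 135)**2 = (3 - 135)**2 = (-132)**2 = 17424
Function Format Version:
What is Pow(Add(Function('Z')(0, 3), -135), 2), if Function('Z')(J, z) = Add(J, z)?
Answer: 17424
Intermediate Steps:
Pow(Add(Function('Z')(0, 3), -135), 2) = Pow(Add(Add(0, 3), -135), 2) = Pow(Add(3, -135), 2) = Pow(-132, 2) = 17424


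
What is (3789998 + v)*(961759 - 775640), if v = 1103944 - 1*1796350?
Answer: 576520725448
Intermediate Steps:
v = -692406 (v = 1103944 - 1796350 = -692406)
(3789998 + v)*(961759 - 775640) = (3789998 - 692406)*(961759 - 775640) = 3097592*186119 = 576520725448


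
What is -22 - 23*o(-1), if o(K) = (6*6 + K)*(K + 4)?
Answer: -2437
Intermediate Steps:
o(K) = (4 + K)*(36 + K) (o(K) = (36 + K)*(4 + K) = (4 + K)*(36 + K))
-22 - 23*o(-1) = -22 - 23*(144 + (-1)**2 + 40*(-1)) = -22 - 23*(144 + 1 - 40) = -22 - 23*105 = -22 - 2415 = -2437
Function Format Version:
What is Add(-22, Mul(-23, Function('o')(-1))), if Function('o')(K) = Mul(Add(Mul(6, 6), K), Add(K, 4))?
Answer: -2437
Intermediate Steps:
Function('o')(K) = Mul(Add(4, K), Add(36, K)) (Function('o')(K) = Mul(Add(36, K), Add(4, K)) = Mul(Add(4, K), Add(36, K)))
Add(-22, Mul(-23, Function('o')(-1))) = Add(-22, Mul(-23, Add(144, Pow(-1, 2), Mul(40, -1)))) = Add(-22, Mul(-23, Add(144, 1, -40))) = Add(-22, Mul(-23, 105)) = Add(-22, -2415) = -2437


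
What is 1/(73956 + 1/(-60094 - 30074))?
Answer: 90168/6668464607 ≈ 1.3522e-5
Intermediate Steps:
1/(73956 + 1/(-60094 - 30074)) = 1/(73956 + 1/(-90168)) = 1/(73956 - 1/90168) = 1/(6668464607/90168) = 90168/6668464607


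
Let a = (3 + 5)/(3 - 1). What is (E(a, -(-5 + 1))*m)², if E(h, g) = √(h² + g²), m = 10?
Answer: 3200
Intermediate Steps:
a = 4 (a = 8/2 = 8*(½) = 4)
E(h, g) = √(g² + h²)
(E(a, -(-5 + 1))*m)² = (√((-(-5 + 1))² + 4²)*10)² = (√((-1*(-4))² + 16)*10)² = (√(4² + 16)*10)² = (√(16 + 16)*10)² = (√32*10)² = ((4*√2)*10)² = (40*√2)² = 3200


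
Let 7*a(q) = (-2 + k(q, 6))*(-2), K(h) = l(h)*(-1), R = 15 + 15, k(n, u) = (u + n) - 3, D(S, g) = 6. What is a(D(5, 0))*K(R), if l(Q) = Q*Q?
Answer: 1800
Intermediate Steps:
l(Q) = Q²
k(n, u) = -3 + n + u (k(n, u) = (n + u) - 3 = -3 + n + u)
R = 30
K(h) = -h² (K(h) = h²*(-1) = -h²)
a(q) = -2/7 - 2*q/7 (a(q) = ((-2 + (-3 + q + 6))*(-2))/7 = ((-2 + (3 + q))*(-2))/7 = ((1 + q)*(-2))/7 = (-2 - 2*q)/7 = -2/7 - 2*q/7)
a(D(5, 0))*K(R) = (-2/7 - 2/7*6)*(-1*30²) = (-2/7 - 12/7)*(-1*900) = -2*(-900) = 1800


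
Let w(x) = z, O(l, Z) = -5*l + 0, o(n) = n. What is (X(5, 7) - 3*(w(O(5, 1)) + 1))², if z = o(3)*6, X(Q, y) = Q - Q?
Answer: 3249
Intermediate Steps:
O(l, Z) = -5*l
X(Q, y) = 0
z = 18 (z = 3*6 = 18)
w(x) = 18
(X(5, 7) - 3*(w(O(5, 1)) + 1))² = (0 - 3*(18 + 1))² = (0 - 3*19)² = (0 - 57)² = (-57)² = 3249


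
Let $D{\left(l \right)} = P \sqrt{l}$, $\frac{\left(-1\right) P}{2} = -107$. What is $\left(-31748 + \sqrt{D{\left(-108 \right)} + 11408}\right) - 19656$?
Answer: $-51404 + 2 \sqrt{2852 + 321 i \sqrt{3}} \approx -51297.0 + 10.362 i$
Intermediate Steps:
$P = 214$ ($P = \left(-2\right) \left(-107\right) = 214$)
$D{\left(l \right)} = 214 \sqrt{l}$
$\left(-31748 + \sqrt{D{\left(-108 \right)} + 11408}\right) - 19656 = \left(-31748 + \sqrt{214 \sqrt{-108} + 11408}\right) - 19656 = \left(-31748 + \sqrt{214 \cdot 6 i \sqrt{3} + 11408}\right) - 19656 = \left(-31748 + \sqrt{1284 i \sqrt{3} + 11408}\right) - 19656 = \left(-31748 + \sqrt{11408 + 1284 i \sqrt{3}}\right) - 19656 = -51404 + \sqrt{11408 + 1284 i \sqrt{3}}$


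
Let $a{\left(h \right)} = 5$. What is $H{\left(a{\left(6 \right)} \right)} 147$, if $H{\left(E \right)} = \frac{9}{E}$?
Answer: $\frac{1323}{5} \approx 264.6$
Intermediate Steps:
$H{\left(a{\left(6 \right)} \right)} 147 = \frac{9}{5} \cdot 147 = \frac{1323}{5}$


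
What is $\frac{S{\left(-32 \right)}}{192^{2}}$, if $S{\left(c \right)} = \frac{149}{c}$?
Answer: $- \frac{149}{1179648} \approx -0.00012631$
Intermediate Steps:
$\frac{S{\left(-32 \right)}}{192^{2}} = \frac{149 \frac{1}{-32}}{192^{2}} = \frac{149 \left(- \frac{1}{32}\right)}{36864} = \left(- \frac{149}{32}\right) \frac{1}{36864} = - \frac{149}{1179648}$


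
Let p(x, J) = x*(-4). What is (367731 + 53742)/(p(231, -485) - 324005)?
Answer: -421473/324929 ≈ -1.2971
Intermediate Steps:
p(x, J) = -4*x
(367731 + 53742)/(p(231, -485) - 324005) = (367731 + 53742)/(-4*231 - 324005) = 421473/(-924 - 324005) = 421473/(-324929) = 421473*(-1/324929) = -421473/324929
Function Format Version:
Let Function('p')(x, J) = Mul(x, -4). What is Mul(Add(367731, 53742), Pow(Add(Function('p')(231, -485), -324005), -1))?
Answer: Rational(-421473, 324929) ≈ -1.2971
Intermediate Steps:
Function('p')(x, J) = Mul(-4, x)
Mul(Add(367731, 53742), Pow(Add(Function('p')(231, -485), -324005), -1)) = Mul(Add(367731, 53742), Pow(Add(Mul(-4, 231), -324005), -1)) = Mul(421473, Pow(Add(-924, -324005), -1)) = Mul(421473, Pow(-324929, -1)) = Mul(421473, Rational(-1, 324929)) = Rational(-421473, 324929)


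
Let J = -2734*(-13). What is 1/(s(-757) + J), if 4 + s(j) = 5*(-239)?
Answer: 1/34343 ≈ 2.9118e-5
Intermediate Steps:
s(j) = -1199 (s(j) = -4 + 5*(-239) = -4 - 1195 = -1199)
J = 35542
1/(s(-757) + J) = 1/(-1199 + 35542) = 1/34343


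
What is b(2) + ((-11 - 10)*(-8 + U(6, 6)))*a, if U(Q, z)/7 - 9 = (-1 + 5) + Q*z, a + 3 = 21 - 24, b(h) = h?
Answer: 42212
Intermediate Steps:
a = -6 (a = -3 + (21 - 24) = -3 - 3 = -6)
U(Q, z) = 91 + 7*Q*z (U(Q, z) = 63 + 7*((-1 + 5) + Q*z) = 63 + 7*(4 + Q*z) = 63 + (28 + 7*Q*z) = 91 + 7*Q*z)
b(2) + ((-11 - 10)*(-8 + U(6, 6)))*a = 2 + ((-11 - 10)*(-8 + (91 + 7*6*6)))*(-6) = 2 - 21*(-8 + (91 + 252))*(-6) = 2 - 21*(-8 + 343)*(-6) = 2 - 21*335*(-6) = 2 - 7035*(-6) = 2 + 42210 = 42212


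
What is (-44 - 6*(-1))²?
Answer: 1444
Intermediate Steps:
(-44 - 6*(-1))² = (-44 + 6)² = (-38)² = 1444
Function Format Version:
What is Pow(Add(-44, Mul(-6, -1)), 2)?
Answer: 1444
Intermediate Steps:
Pow(Add(-44, Mul(-6, -1)), 2) = Pow(Add(-44, 6), 2) = Pow(-38, 2) = 1444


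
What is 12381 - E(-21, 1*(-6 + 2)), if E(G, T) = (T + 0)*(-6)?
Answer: 12357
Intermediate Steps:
E(G, T) = -6*T (E(G, T) = T*(-6) = -6*T)
12381 - E(-21, 1*(-6 + 2)) = 12381 - (-6)*1*(-6 + 2) = 12381 - (-6)*1*(-4) = 12381 - (-6)*(-4) = 12381 - 1*24 = 12381 - 24 = 12357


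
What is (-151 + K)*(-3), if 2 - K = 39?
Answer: 564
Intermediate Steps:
K = -37 (K = 2 - 1*39 = 2 - 39 = -37)
(-151 + K)*(-3) = (-151 - 37)*(-3) = -188*(-3) = 564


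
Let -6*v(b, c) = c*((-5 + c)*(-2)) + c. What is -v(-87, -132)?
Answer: -6050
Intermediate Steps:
v(b, c) = -c/6 - c*(10 - 2*c)/6 (v(b, c) = -(c*((-5 + c)*(-2)) + c)/6 = -(c*(10 - 2*c) + c)/6 = -(c + c*(10 - 2*c))/6 = -c/6 - c*(10 - 2*c)/6)
-v(-87, -132) = -(-132)*(-11 + 2*(-132))/6 = -(-132)*(-11 - 264)/6 = -(-132)*(-275)/6 = -1*6050 = -6050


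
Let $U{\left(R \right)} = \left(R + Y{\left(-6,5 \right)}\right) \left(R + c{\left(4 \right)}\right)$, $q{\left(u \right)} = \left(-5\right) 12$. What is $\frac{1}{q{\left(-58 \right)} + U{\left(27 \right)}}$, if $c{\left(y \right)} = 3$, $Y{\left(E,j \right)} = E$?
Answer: $\frac{1}{570} \approx 0.0017544$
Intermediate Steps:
$q{\left(u \right)} = -60$
$U{\left(R \right)} = \left(-6 + R\right) \left(3 + R\right)$ ($U{\left(R \right)} = \left(R - 6\right) \left(R + 3\right) = \left(-6 + R\right) \left(3 + R\right)$)
$\frac{1}{q{\left(-58 \right)} + U{\left(27 \right)}} = \frac{1}{-60 - \left(99 - 729\right)} = \frac{1}{-60 - -630} = \frac{1}{-60 + 630} = \frac{1}{570}$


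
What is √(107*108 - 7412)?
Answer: 4*√259 ≈ 64.374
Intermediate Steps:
√(107*108 - 7412) = √(11556 - 7412) = √4144 = 4*√259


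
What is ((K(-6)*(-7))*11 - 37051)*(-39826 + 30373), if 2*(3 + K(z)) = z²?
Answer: 361161318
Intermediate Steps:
K(z) = -3 + z²/2
((K(-6)*(-7))*11 - 37051)*(-39826 + 30373) = (((-3 + (½)*(-6)²)*(-7))*11 - 37051)*(-39826 + 30373) = (((-3 + (½)*36)*(-7))*11 - 37051)*(-9453) = (((-3 + 18)*(-7))*11 - 37051)*(-9453) = ((15*(-7))*11 - 37051)*(-9453) = (-105*11 - 37051)*(-9453) = (-1155 - 37051)*(-9453) = -38206*(-9453) = 361161318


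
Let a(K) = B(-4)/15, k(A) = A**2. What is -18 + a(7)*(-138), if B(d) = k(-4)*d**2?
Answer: -11866/5 ≈ -2373.2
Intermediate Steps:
B(d) = 16*d**2 (B(d) = (-4)**2*d**2 = 16*d**2)
a(K) = 256/15 (a(K) = (16*(-4)**2)/15 = (16*16)*(1/15) = 256*(1/15) = 256/15)
-18 + a(7)*(-138) = -18 + (256/15)*(-138) = -18 - 11776/5 = -11866/5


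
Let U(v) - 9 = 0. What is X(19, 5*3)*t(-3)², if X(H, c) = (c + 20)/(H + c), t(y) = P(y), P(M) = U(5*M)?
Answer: 2835/34 ≈ 83.382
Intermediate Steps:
U(v) = 9 (U(v) = 9 + 0 = 9)
P(M) = 9
t(y) = 9
X(H, c) = (20 + c)/(H + c)
X(19, 5*3)*t(-3)² = ((20 + 5*3)/(19 + 5*3))*9² = ((20 + 15)/(19 + 15))*81 = (35/34)*81 = 2835/34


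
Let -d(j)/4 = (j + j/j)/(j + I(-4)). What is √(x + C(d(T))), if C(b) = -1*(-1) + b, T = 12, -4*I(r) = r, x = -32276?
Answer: 13*I*√191 ≈ 179.66*I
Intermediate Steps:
I(r) = -r/4
d(j) = -4 (d(j) = -4*(j + j/j)/(j - ¼*(-4)) = -4*(j + 1)/(j + 1) = -4*(1 + j)/(1 + j) = -4*1 = -4)
C(b) = 1 + b
√(x + C(d(T))) = √(-32276 + (1 - 4)) = √(-32276 - 3) = √(-32279) = 13*I*√191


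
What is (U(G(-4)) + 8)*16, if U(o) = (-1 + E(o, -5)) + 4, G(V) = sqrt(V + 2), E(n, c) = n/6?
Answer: 176 + 8*I*sqrt(2)/3 ≈ 176.0 + 3.7712*I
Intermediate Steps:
E(n, c) = n/6 (E(n, c) = n*(1/6) = n/6)
G(V) = sqrt(2 + V)
U(o) = 3 + o/6 (U(o) = (-1 + o/6) + 4 = 3 + o/6)
(U(G(-4)) + 8)*16 = ((3 + sqrt(2 - 4)/6) + 8)*16 = ((3 + sqrt(-2)/6) + 8)*16 = ((3 + (I*sqrt(2))/6) + 8)*16 = ((3 + I*sqrt(2)/6) + 8)*16 = (11 + I*sqrt(2)/6)*16 = 176 + 8*I*sqrt(2)/3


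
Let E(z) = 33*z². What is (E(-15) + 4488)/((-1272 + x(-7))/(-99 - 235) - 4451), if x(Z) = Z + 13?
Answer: -1989471/742684 ≈ -2.6788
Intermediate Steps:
x(Z) = 13 + Z
(E(-15) + 4488)/((-1272 + x(-7))/(-99 - 235) - 4451) = (33*(-15)² + 4488)/((-1272 + (13 - 7))/(-99 - 235) - 4451) = (33*225 + 4488)/((-1272 + 6)/(-334) - 4451) = (7425 + 4488)/(-1266*(-1/334) - 4451) = 11913/(633/167 - 4451) = 11913/(-742684/167) = 11913*(-167/742684) = -1989471/742684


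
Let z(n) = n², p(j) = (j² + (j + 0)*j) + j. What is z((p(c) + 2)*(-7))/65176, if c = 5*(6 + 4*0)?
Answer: 20556872/8147 ≈ 2523.2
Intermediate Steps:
c = 30 (c = 5*(6 + 0) = 5*6 = 30)
p(j) = j + 2*j² (p(j) = (j² + j*j) + j = (j² + j²) + j = 2*j² + j = j + 2*j²)
z((p(c) + 2)*(-7))/65176 = ((30*(1 + 2*30) + 2)*(-7))²/65176 = ((30*(1 + 60) + 2)*(-7))²*(1/65176) = ((30*61 + 2)*(-7))²*(1/65176) = ((1830 + 2)*(-7))²*(1/65176) = (1832*(-7))²*(1/65176) = (-12824)²*(1/65176) = 164454976*(1/65176) = 20556872/8147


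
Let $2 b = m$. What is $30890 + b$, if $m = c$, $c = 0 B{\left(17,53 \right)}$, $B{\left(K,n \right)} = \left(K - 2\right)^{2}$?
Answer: $30890$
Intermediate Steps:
$B{\left(K,n \right)} = \left(-2 + K\right)^{2}$
$c = 0$ ($c = 0 \left(-2 + 17\right)^{2} = 0 \cdot 15^{2} = 0 \cdot 225 = 0$)
$m = 0$
$b = 0$ ($b = \frac{1}{2} \cdot 0 = 0$)
$30890 + b = 30890 + 0 = 30890$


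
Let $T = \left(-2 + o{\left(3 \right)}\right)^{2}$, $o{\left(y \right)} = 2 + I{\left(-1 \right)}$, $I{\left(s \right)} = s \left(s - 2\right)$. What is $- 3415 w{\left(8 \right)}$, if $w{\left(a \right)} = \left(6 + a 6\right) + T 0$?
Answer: $-184410$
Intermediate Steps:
$I{\left(s \right)} = s \left(-2 + s\right)$
$o{\left(y \right)} = 5$ ($o{\left(y \right)} = 2 - \left(-2 - 1\right) = 2 - -3 = 2 + 3 = 5$)
$T = 9$ ($T = \left(-2 + 5\right)^{2} = 3^{2} = 9$)
$w{\left(a \right)} = 6 + 6 a$ ($w{\left(a \right)} = \left(6 + a 6\right) + 9 \cdot 0 = \left(6 + 6 a\right) + 0 = 6 + 6 a$)
$- 3415 w{\left(8 \right)} = - 3415 \left(6 + 6 \cdot 8\right) = - 3415 \left(6 + 48\right) = \left(-3415\right) 54 = -184410$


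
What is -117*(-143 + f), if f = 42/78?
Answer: 16668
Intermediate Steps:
f = 7/13 (f = 42*(1/78) = 7/13 ≈ 0.53846)
-117*(-143 + f) = -117*(-143 + 7/13) = -117*(-1852/13) = 16668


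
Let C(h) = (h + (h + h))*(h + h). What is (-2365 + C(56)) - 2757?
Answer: 13694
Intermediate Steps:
C(h) = 6*h² (C(h) = (h + 2*h)*(2*h) = (3*h)*(2*h) = 6*h²)
(-2365 + C(56)) - 2757 = (-2365 + 6*56²) - 2757 = (-2365 + 6*3136) - 2757 = (-2365 + 18816) - 2757 = 16451 - 2757 = 13694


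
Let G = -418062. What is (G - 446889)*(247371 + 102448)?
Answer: -302576293869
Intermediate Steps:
(G - 446889)*(247371 + 102448) = (-418062 - 446889)*(247371 + 102448) = -864951*349819 = -302576293869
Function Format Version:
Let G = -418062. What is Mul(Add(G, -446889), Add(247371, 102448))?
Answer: -302576293869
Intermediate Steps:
Mul(Add(G, -446889), Add(247371, 102448)) = Mul(Add(-418062, -446889), Add(247371, 102448)) = Mul(-864951, 349819) = -302576293869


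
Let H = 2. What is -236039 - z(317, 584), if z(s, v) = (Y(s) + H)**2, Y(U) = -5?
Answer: -236048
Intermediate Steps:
z(s, v) = 9 (z(s, v) = (-5 + 2)**2 = (-3)**2 = 9)
-236039 - z(317, 584) = -236039 - 1*9 = -236039 - 9 = -236048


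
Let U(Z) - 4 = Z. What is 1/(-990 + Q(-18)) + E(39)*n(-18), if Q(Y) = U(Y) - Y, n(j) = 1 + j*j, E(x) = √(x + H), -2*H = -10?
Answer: -1/986 + 650*√11 ≈ 2155.8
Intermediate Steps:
H = 5 (H = -½*(-10) = 5)
U(Z) = 4 + Z
E(x) = √(5 + x) (E(x) = √(x + 5) = √(5 + x))
n(j) = 1 + j²
Q(Y) = 4 (Q(Y) = (4 + Y) - Y = 4)
1/(-990 + Q(-18)) + E(39)*n(-18) = 1/(-990 + 4) + √(5 + 39)*(1 + (-18)²) = 1/(-986) + √44*(1 + 324) = -1/986 + (2*√11)*325 = -1/986 + 650*√11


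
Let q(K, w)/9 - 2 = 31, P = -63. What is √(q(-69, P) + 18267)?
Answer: 2*√4641 ≈ 136.25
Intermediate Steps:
q(K, w) = 297 (q(K, w) = 18 + 9*31 = 18 + 279 = 297)
√(q(-69, P) + 18267) = √(297 + 18267) = √18564 = 2*√4641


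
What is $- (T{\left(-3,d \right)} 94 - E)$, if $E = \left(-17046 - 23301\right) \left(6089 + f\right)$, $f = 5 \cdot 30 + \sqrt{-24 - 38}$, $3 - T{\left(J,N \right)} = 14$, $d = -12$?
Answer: $-251723899 - 40347 i \sqrt{62} \approx -2.5172 \cdot 10^{8} - 3.1769 \cdot 10^{5} i$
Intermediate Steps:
$T{\left(J,N \right)} = -11$ ($T{\left(J,N \right)} = 3 - 14 = -11$)
$f = 150 + i \sqrt{62}$ ($f = 150 + \sqrt{-62} = 150 + i \sqrt{62} \approx 150.0 + 7.874 i$)
$E = -251724933 - 40347 i \sqrt{62}$ ($E = \left(-17046 - 23301\right) \left(6089 + \left(150 + i \sqrt{62}\right)\right) = - 40347 \left(6239 + i \sqrt{62}\right) = -251724933 - 40347 i \sqrt{62} \approx -2.5173 \cdot 10^{8} - 3.1769 \cdot 10^{5} i$)
$- (T{\left(-3,d \right)} 94 - E) = - (\left(-11\right) 94 - \left(-251724933 - 40347 i \sqrt{62}\right)) = - (-1034 + \left(251724933 + 40347 i \sqrt{62}\right)) = - (251723899 + 40347 i \sqrt{62}) = -251723899 - 40347 i \sqrt{62}$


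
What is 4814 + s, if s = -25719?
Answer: -20905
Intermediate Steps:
4814 + s = 4814 - 25719 = -20905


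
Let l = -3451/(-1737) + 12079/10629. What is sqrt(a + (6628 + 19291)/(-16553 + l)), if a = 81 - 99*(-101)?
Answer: sqrt(1290742188360396771280179)/11316789221 ≈ 100.39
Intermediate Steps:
a = 10080 (a = 81 + 9999 = 10080)
l = 2135626/683799 (l = -3451*(-1/1737) + 12079*(1/10629) = 3451/1737 + 12079/10629 = 2135626/683799 ≈ 3.1232)
sqrt(a + (6628 + 19291)/(-16553 + l)) = sqrt(10080 + (6628 + 19291)/(-16553 + 2135626/683799)) = sqrt(10080 + 25919/(-11316789221/683799)) = sqrt(10080 + 25919*(-683799/11316789221)) = sqrt(10080 - 17723386281/11316789221) = sqrt(114055511961399/11316789221) = sqrt(1290742188360396771280179)/11316789221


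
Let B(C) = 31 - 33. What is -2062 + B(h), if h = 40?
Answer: -2064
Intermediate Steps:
B(C) = -2
-2062 + B(h) = -2062 - 2 = -2064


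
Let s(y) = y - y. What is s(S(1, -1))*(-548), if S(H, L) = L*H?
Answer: 0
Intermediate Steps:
S(H, L) = H*L
s(y) = 0
s(S(1, -1))*(-548) = 0*(-548) = 0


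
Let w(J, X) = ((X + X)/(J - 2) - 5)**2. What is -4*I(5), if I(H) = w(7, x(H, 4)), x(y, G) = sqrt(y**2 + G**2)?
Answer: -3156/25 + 16*sqrt(41) ≈ -23.790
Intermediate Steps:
x(y, G) = sqrt(G**2 + y**2)
w(J, X) = (-5 + 2*X/(-2 + J))**2 (w(J, X) = ((2*X)/(-2 + J) - 5)**2 = (2*X/(-2 + J) - 5)**2 = (-5 + 2*X/(-2 + J))**2)
I(H) = (-25 + 2*sqrt(16 + H**2))**2/25 (I(H) = (10 - 5*7 + 2*sqrt(4**2 + H**2))**2/(-2 + 7)**2 = (10 - 35 + 2*sqrt(16 + H**2))**2/5**2 = (-25 + 2*sqrt(16 + H**2))**2/25)
-4*I(5) = -4*(-25 + 2*sqrt(16 + 5**2))**2/25 = -4*(-25 + 2*sqrt(16 + 25))**2/25 = -4*(-25 + 2*sqrt(41))**2/25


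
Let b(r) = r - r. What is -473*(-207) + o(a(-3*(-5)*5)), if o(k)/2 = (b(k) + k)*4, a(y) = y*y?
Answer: 142911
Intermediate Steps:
b(r) = 0
a(y) = y²
o(k) = 8*k (o(k) = 2*((0 + k)*4) = 2*(k*4) = 2*(4*k) = 8*k)
-473*(-207) + o(a(-3*(-5)*5)) = -473*(-207) + 8*(-3*(-5)*5)² = 97911 + 8*(15*5)² = 97911 + 8*75² = 97911 + 8*5625 = 97911 + 45000 = 142911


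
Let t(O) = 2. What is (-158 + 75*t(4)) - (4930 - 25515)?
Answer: 20577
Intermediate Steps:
(-158 + 75*t(4)) - (4930 - 25515) = (-158 + 75*2) - (4930 - 25515) = (-158 + 150) - 1*(-20585) = -8 + 20585 = 20577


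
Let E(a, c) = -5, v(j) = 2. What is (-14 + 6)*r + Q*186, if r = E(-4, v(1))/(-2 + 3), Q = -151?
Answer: -28046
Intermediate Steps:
r = -5 (r = -5/(-2 + 3) = -5/1 = 1*(-5) = -5)
(-14 + 6)*r + Q*186 = (-14 + 6)*(-5) - 151*186 = -8*(-5) - 28086 = 40 - 28086 = -28046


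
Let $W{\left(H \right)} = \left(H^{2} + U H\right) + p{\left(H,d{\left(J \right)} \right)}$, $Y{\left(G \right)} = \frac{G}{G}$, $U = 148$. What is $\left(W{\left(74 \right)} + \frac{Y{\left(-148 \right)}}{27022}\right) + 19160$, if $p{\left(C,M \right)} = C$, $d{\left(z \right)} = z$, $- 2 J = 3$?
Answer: $\frac{963658565}{27022} \approx 35662.0$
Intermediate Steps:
$J = - \frac{3}{2}$ ($J = \left(- \frac{1}{2}\right) 3 = - \frac{3}{2} \approx -1.5$)
$Y{\left(G \right)} = 1$
$W{\left(H \right)} = H^{2} + 149 H$ ($W{\left(H \right)} = \left(H^{2} + 148 H\right) + H = H^{2} + 149 H$)
$\left(W{\left(74 \right)} + \frac{Y{\left(-148 \right)}}{27022}\right) + 19160 = \left(74 \left(149 + 74\right) + 1 \cdot \frac{1}{27022}\right) + 19160 = \left(74 \cdot 223 + 1 \cdot \frac{1}{27022}\right) + 19160 = \left(16502 + \frac{1}{27022}\right) + 19160 = \frac{445917045}{27022} + 19160 = \frac{963658565}{27022}$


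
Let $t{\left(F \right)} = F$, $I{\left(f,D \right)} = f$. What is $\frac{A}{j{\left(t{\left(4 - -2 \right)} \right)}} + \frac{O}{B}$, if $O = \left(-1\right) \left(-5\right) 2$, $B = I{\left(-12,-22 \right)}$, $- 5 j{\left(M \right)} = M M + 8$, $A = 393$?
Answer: $- \frac{6005}{132} \approx -45.492$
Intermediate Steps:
$j{\left(M \right)} = - \frac{8}{5} - \frac{M^{2}}{5}$ ($j{\left(M \right)} = - \frac{M M + 8}{5} = - \frac{M^{2} + 8}{5} = - \frac{8 + M^{2}}{5} = - \frac{8}{5} - \frac{M^{2}}{5}$)
$B = -12$
$O = 10$ ($O = 5 \cdot 2 = 10$)
$\frac{A}{j{\left(t{\left(4 - -2 \right)} \right)}} + \frac{O}{B} = \frac{393}{- \frac{8}{5} - \frac{\left(4 - -2\right)^{2}}{5}} + \frac{10}{-12} = \frac{393}{- \frac{8}{5} - \frac{\left(4 + 2\right)^{2}}{5}} + 10 \left(- \frac{1}{12}\right) = \frac{393}{- \frac{8}{5} - \frac{6^{2}}{5}} - \frac{5}{6} = \frac{393}{- \frac{8}{5} - \frac{36}{5}} - \frac{5}{6} = \frac{393}{- \frac{44}{5}} - \frac{5}{6} = 393 \left(- \frac{5}{44}\right) - \frac{5}{6} = - \frac{1965}{44} - \frac{5}{6} = - \frac{6005}{132}$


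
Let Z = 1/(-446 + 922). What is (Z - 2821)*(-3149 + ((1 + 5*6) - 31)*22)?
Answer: 4228461455/476 ≈ 8.8833e+6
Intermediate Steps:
Z = 1/476 ≈ 0.0021008
(Z - 2821)*(-3149 + ((1 + 5*6) - 31)*22) = (1/476 - 2821)*(-3149 + ((1 + 5*6) - 31)*22) = -1342795*(-3149 + ((1 + 30) - 31)*22)/476 = -1342795*(-3149 + (31 - 31)*22)/476 = -1342795*(-3149 + 0*22)/476 = -1342795*(-3149 + 0)/476 = -1342795/476*(-3149) = 4228461455/476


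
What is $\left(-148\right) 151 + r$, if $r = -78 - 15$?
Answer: $-22441$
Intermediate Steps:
$r = -93$
$\left(-148\right) 151 + r = \left(-148\right) 151 - 93 = -22348 - 93 = -22441$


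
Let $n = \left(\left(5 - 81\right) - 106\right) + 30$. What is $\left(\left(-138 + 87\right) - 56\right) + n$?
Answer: $-259$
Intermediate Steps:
$n = -152$ ($n = \left(\left(5 - 81\right) - 106\right) + 30 = \left(-76 - 106\right) + 30 = -182 + 30 = -152$)
$\left(\left(-138 + 87\right) - 56\right) + n = \left(\left(-138 + 87\right) - 56\right) - 152 = \left(-51 - 56\right) - 152 = -107 - 152 = -259$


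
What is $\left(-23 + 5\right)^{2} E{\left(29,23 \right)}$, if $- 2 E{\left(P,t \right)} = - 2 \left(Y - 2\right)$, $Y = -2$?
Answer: $-1296$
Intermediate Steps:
$E{\left(P,t \right)} = -4$ ($E{\left(P,t \right)} = - \frac{\left(-2\right) \left(-2 - 2\right)}{2} = - \frac{\left(-2\right) \left(-4\right)}{2} = \left(- \frac{1}{2}\right) 8 = -4$)
$\left(-23 + 5\right)^{2} E{\left(29,23 \right)} = \left(-23 + 5\right)^{2} \left(-4\right) = \left(-18\right)^{2} \left(-4\right) = 324 \left(-4\right) = -1296$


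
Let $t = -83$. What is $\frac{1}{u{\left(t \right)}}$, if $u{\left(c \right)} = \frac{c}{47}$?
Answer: $- \frac{47}{83} \approx -0.56627$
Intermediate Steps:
$u{\left(c \right)} = \frac{c}{47}$ ($u{\left(c \right)} = c \frac{1}{47} = \frac{c}{47}$)
$\frac{1}{u{\left(t \right)}} = \frac{1}{\frac{1}{47} \left(-83\right)} = \frac{1}{- \frac{83}{47}} = - \frac{47}{83}$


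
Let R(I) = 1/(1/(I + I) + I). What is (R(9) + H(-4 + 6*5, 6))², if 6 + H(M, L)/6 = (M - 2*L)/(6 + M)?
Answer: 1881564129/1700416 ≈ 1106.5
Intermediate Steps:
H(M, L) = -36 + 6*(M - 2*L)/(6 + M) (H(M, L) = -36 + 6*((M - 2*L)/(6 + M)) = -36 + 6*(M - 2*L)/(6 + M))
R(I) = 1/(I + 1/(2*I)) (R(I) = 1/(1/(2*I) + I) = 1/(I + 1/(2*I)))
(R(9) + H(-4 + 6*5, 6))² = (2*9/(1 + 2*9²) + 6*(-36 - 5*(-4 + 6*5) - 2*6)/(6 + (-4 + 6*5)))² = (2*9/(1 + 2*81) + 6*(-36 - 5*(-4 + 30) - 12)/(6 + (-4 + 30)))² = (2*9/(1 + 162) + 6*(-36 - 5*26 - 12)/(6 + 26))² = (2*9/163 + 6*(-36 - 130 - 12)/32)² = (2*9*(1/163) + 6*(1/32)*(-178))² = (18/163 - 267/8)² = (-43377/1304)² = 1881564129/1700416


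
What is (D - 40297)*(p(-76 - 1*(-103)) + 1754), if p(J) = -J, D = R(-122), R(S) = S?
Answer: -69803613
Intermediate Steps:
D = -122
(D - 40297)*(p(-76 - 1*(-103)) + 1754) = (-122 - 40297)*(-(-76 - 1*(-103)) + 1754) = -40419*(-(-76 + 103) + 1754) = -40419*(-1*27 + 1754) = -40419*(-27 + 1754) = -40419*1727 = -69803613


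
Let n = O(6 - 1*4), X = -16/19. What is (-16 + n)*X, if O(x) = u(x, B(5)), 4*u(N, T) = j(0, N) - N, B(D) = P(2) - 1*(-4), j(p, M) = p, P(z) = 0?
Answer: 264/19 ≈ 13.895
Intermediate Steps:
B(D) = 4 (B(D) = 0 - 1*(-4) = 0 + 4 = 4)
u(N, T) = -N/4 (u(N, T) = (0 - N)/4 = (-N)/4 = -N/4)
O(x) = -x/4
X = -16/19 (X = -16*1/19 = -16/19 ≈ -0.84210)
n = -1/2 (n = -(6 - 1*4)/4 = -(6 - 4)/4 = -1/4*2 = -1/2 ≈ -0.50000)
(-16 + n)*X = (-16 - 1/2)*(-16/19) = -33/2*(-16/19) = 264/19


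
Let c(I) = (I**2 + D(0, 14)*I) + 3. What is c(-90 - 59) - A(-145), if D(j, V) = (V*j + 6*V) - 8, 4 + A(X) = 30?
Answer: 10854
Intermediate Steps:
A(X) = 26 (A(X) = -4 + 30 = 26)
D(j, V) = -8 + 6*V + V*j (D(j, V) = (6*V + V*j) - 8 = -8 + 6*V + V*j)
c(I) = 3 + I**2 + 76*I (c(I) = (I**2 + (-8 + 6*14 + 14*0)*I) + 3 = (I**2 + (-8 + 84 + 0)*I) + 3 = (I**2 + 76*I) + 3 = 3 + I**2 + 76*I)
c(-90 - 59) - A(-145) = (3 + (-90 - 59)**2 + 76*(-90 - 59)) - 1*26 = (3 + (-149)**2 + 76*(-149)) - 26 = (3 + 22201 - 11324) - 26 = 10880 - 26 = 10854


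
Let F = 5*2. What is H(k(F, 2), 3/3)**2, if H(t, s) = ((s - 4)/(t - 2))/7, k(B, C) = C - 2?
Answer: 9/196 ≈ 0.045918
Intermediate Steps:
F = 10
k(B, C) = -2 + C
H(t, s) = (-4 + s)/(7*(-2 + t)) (H(t, s) = ((-4 + s)/(-2 + t))*(1/7) = (-4 + s)/(7*(-2 + t)))
H(k(F, 2), 3/3)**2 = ((-4 + 3/3)/(7*(-2 + (-2 + 2))))**2 = ((-4 + 3*(1/3))/(7*(-2 + 0)))**2 = ((1/7)*(-4 + 1)/(-2))**2 = ((1/7)*(-1/2)*(-3))**2 = (3/14)**2 = 9/196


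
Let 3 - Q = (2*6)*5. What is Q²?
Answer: 3249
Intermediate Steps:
Q = -57 (Q = 3 - 2*6*5 = 3 - 12*5 = 3 - 1*60 = 3 - 60 = -57)
Q² = (-57)² = 3249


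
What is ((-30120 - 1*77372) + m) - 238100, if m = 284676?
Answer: -60916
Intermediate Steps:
((-30120 - 1*77372) + m) - 238100 = ((-30120 - 1*77372) + 284676) - 238100 = ((-30120 - 77372) + 284676) - 238100 = (-107492 + 284676) - 238100 = 177184 - 238100 = -60916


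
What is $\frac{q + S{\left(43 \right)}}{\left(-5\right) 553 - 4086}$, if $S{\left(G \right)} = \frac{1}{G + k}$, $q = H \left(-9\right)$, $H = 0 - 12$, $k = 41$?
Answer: $- \frac{9073}{575484} \approx -0.015766$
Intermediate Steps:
$H = -12$ ($H = 0 - 12 = -12$)
$q = 108$ ($q = \left(-12\right) \left(-9\right) = 108$)
$S{\left(G \right)} = \frac{1}{41 + G}$ ($S{\left(G \right)} = \frac{1}{G + 41} = \frac{1}{41 + G}$)
$\frac{q + S{\left(43 \right)}}{\left(-5\right) 553 - 4086} = \frac{108 + \frac{1}{41 + 43}}{\left(-5\right) 553 - 4086} = \frac{108 + \frac{1}{84}}{-2765 - 4086} = \frac{108 + \frac{1}{84}}{-6851} = \frac{9073}{84} \left(- \frac{1}{6851}\right) = - \frac{9073}{575484}$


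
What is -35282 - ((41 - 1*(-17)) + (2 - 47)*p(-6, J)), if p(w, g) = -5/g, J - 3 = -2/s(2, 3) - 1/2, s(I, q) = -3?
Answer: -672810/19 ≈ -35411.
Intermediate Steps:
J = 19/6 (J = 3 + (-2/(-3) - 1/2) = 3 + (-2*(-⅓) - 1*½) = 3 + (⅔ - ½) = 3 + ⅙ = 19/6 ≈ 3.1667)
-35282 - ((41 - 1*(-17)) + (2 - 47)*p(-6, J)) = -35282 - ((41 - 1*(-17)) + (2 - 47)*(-5/19/6)) = -35282 - ((41 + 17) - (-225)*6/19) = -35282 - (58 - 45*(-30/19)) = -35282 - (58 + 1350/19) = -35282 - 1*2452/19 = -35282 - 2452/19 = -672810/19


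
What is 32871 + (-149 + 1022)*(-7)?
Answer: 26760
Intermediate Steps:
32871 + (-149 + 1022)*(-7) = 32871 + 873*(-7) = 32871 - 6111 = 26760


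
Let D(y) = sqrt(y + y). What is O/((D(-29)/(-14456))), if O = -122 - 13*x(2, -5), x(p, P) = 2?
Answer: -1069744*I*sqrt(58)/29 ≈ -2.8093e+5*I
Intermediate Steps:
D(y) = sqrt(2)*sqrt(y) (D(y) = sqrt(2*y) = sqrt(2)*sqrt(y))
O = -148 (O = -122 - 13*2 = -122 - 26 = -148)
O/((D(-29)/(-14456))) = -148*7228*I*sqrt(58)/29 = -1069744*I*sqrt(58)/29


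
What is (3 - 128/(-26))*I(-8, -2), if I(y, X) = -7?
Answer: -721/13 ≈ -55.462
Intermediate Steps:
(3 - 128/(-26))*I(-8, -2) = (3 - 128/(-26))*(-7) = (3 - 128*(-1/26))*(-7) = (3 + 64/13)*(-7) = (103/13)*(-7) = -721/13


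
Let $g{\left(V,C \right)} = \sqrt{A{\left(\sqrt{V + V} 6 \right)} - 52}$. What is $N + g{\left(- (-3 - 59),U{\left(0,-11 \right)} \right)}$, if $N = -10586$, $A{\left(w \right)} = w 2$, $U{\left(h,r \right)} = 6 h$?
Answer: $-10586 + 2 \sqrt{-13 + 6 \sqrt{31}} \approx -10577.0$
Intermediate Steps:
$A{\left(w \right)} = 2 w$
$g{\left(V,C \right)} = \sqrt{-52 + 12 \sqrt{2} \sqrt{V}}$ ($g{\left(V,C \right)} = \sqrt{2 \sqrt{V + V} 6 - 52} = \sqrt{2 \sqrt{2 V} 6 - 52} = \sqrt{2 \sqrt{2} \sqrt{V} 6 - 52} = \sqrt{2 \cdot 6 \sqrt{2} \sqrt{V} - 52} = \sqrt{12 \sqrt{2} \sqrt{V} - 52} = \sqrt{-52 + 12 \sqrt{2} \sqrt{V}}$)
$N + g{\left(- (-3 - 59),U{\left(0,-11 \right)} \right)} = -10586 + 2 \sqrt{-13 + 3 \sqrt{2} \sqrt{- (-3 - 59)}} = -10586 + 2 \sqrt{-13 + 3 \sqrt{2} \sqrt{\left(-1\right) \left(-62\right)}} = -10586 + 2 \sqrt{-13 + 3 \sqrt{2} \sqrt{62}} = -10586 + 2 \sqrt{-13 + 6 \sqrt{31}}$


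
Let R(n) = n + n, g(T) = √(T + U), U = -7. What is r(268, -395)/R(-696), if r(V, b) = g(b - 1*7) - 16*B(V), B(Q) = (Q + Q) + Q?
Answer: 268/29 - I*√409/1392 ≈ 9.2414 - 0.014529*I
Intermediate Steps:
B(Q) = 3*Q (B(Q) = 2*Q + Q = 3*Q)
g(T) = √(-7 + T) (g(T) = √(T - 7) = √(-7 + T))
r(V, b) = √(-14 + b) - 48*V (r(V, b) = √(-7 + (b - 1*7)) - 16*3*V = √(-7 + (b - 7)) - 48*V = √(-7 + (-7 + b)) - 48*V = √(-14 + b) - 48*V)
R(n) = 2*n
r(268, -395)/R(-696) = (√(-14 - 395) - 48*268)/((2*(-696))) = (√(-409) - 12864)/(-1392) = (I*√409 - 12864)*(-1/1392) = (-12864 + I*√409)*(-1/1392) = 268/29 - I*√409/1392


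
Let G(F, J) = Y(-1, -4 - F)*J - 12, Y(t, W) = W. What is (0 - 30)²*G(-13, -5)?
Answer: -51300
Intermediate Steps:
G(F, J) = -12 + J*(-4 - F) (G(F, J) = (-4 - F)*J - 12 = J*(-4 - F) - 12 = -12 + J*(-4 - F))
(0 - 30)²*G(-13, -5) = (0 - 30)²*(-12 - 1*(-5)*(4 - 13)) = (-30)²*(-12 - 1*(-5)*(-9)) = 900*(-12 - 45) = 900*(-57) = -51300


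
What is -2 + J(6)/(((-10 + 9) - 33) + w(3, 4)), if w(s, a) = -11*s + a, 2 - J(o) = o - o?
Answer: -128/63 ≈ -2.0317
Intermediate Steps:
J(o) = 2 (J(o) = 2 - (o - o) = 2 - 1*0 = 2 + 0 = 2)
w(s, a) = a - 11*s
-2 + J(6)/(((-10 + 9) - 33) + w(3, 4)) = -2 + 2/(((-10 + 9) - 33) + (4 - 11*3)) = -2 + 2/((-1 - 33) + (4 - 33)) = -2 + 2/(-34 - 29) = -2 + 2/(-63) = -2 + 2*(-1/63) = -2 - 2/63 = -128/63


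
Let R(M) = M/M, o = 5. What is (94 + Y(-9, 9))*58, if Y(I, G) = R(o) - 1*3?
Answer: 5336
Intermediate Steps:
R(M) = 1
Y(I, G) = -2 (Y(I, G) = 1 - 1*3 = 1 - 3 = -2)
(94 + Y(-9, 9))*58 = (94 - 2)*58 = 92*58 = 5336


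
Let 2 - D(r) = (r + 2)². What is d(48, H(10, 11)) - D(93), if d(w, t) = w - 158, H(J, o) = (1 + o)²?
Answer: 8913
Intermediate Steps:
D(r) = 2 - (2 + r)² (D(r) = 2 - (r + 2)² = 2 - (2 + r)²)
d(w, t) = -158 + w
d(48, H(10, 11)) - D(93) = (-158 + 48) - (2 - (2 + 93)²) = -110 - (2 - 1*95²) = -110 - (2 - 1*9025) = -110 - (2 - 9025) = -110 - 1*(-9023) = -110 + 9023 = 8913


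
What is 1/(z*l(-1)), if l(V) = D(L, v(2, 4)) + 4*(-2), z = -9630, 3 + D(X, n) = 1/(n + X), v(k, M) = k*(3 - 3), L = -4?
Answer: 2/216675 ≈ 9.2304e-6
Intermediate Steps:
v(k, M) = 0 (v(k, M) = k*0 = 0)
D(X, n) = -3 + 1/(X + n) (D(X, n) = -3 + 1/(n + X) = -3 + 1/(X + n))
l(V) = -45/4 (l(V) = (1 - 3*(-4) - 3*0)/(-4 + 0) + 4*(-2) = (1 + 12 + 0)/(-4) - 8 = -1/4*13 - 8 = -13/4 - 8 = -45/4)
1/(z*l(-1)) = 1/((-9630)*(-45/4)) = -1/9630*(-4/45) = 2/216675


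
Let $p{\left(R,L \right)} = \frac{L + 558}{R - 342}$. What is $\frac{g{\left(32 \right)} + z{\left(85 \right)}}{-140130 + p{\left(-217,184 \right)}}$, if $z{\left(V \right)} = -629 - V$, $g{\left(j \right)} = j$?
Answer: $\frac{190619}{39166706} \approx 0.0048669$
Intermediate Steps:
$p{\left(R,L \right)} = \frac{558 + L}{-342 + R}$
$\frac{g{\left(32 \right)} + z{\left(85 \right)}}{-140130 + p{\left(-217,184 \right)}} = \frac{32 - 714}{-140130 + \frac{558 + 184}{-342 - 217}} = \frac{32 - 714}{-140130 + \frac{1}{-559} \cdot 742} = \frac{32 - 714}{-140130 - \frac{742}{559}} = - \frac{682}{-140130 - \frac{742}{559}} = - \frac{682}{- \frac{78333412}{559}} = \left(-682\right) \left(- \frac{559}{78333412}\right) = \frac{190619}{39166706}$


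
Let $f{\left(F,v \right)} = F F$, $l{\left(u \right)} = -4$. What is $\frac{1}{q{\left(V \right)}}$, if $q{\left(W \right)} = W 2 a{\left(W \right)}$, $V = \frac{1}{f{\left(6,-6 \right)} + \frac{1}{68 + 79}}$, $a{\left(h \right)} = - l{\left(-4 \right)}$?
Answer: $\frac{5293}{1176} \approx 4.5008$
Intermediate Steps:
$f{\left(F,v \right)} = F^{2}$
$a{\left(h \right)} = 4$ ($a{\left(h \right)} = \left(-1\right) \left(-4\right) = 4$)
$V = \frac{147}{5293}$ ($V = \frac{1}{6^{2} + \frac{1}{68 + 79}} = \frac{1}{36 + \frac{1}{147}} = \frac{1}{\frac{5293}{147}} = \frac{147}{5293} \approx 0.027773$)
$q{\left(W \right)} = 8 W$ ($q{\left(W \right)} = W 2 \cdot 4 = 2 W 4 = 8 W$)
$\frac{1}{q{\left(V \right)}} = \frac{1}{8 \cdot \frac{147}{5293}} = \frac{1}{\frac{1176}{5293}} = \frac{5293}{1176}$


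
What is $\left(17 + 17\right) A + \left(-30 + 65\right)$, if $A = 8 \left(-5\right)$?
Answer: $-1325$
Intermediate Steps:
$A = -40$
$\left(17 + 17\right) A + \left(-30 + 65\right) = \left(17 + 17\right) \left(-40\right) + \left(-30 + 65\right) = 34 \left(-40\right) + 35 = -1360 + 35 = -1325$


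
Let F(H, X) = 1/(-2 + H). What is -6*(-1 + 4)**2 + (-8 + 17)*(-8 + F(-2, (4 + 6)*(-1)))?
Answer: -513/4 ≈ -128.25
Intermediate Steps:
-6*(-1 + 4)**2 + (-8 + 17)*(-8 + F(-2, (4 + 6)*(-1))) = -6*(-1 + 4)**2 + (-8 + 17)*(-8 + 1/(-2 - 2)) = -6*3**2 + 9*(-8 + 1/(-4)) = -6*9 + 9*(-8 - 1/4) = -54 + 9*(-33/4) = -54 - 297/4 = -513/4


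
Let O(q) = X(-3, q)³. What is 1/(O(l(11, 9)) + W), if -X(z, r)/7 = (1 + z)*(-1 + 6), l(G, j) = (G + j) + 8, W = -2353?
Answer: 1/340647 ≈ 2.9356e-6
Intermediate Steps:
l(G, j) = 8 + G + j
X(z, r) = -35 - 35*z (X(z, r) = -7*(1 + z)*(-1 + 6) = -7*(1 + z)*5 = -7*(5 + 5*z) = -35 - 35*z)
O(q) = 343000 (O(q) = (-35 - 35*(-3))³ = (-35 + 105)³ = 70³ = 343000)
1/(O(l(11, 9)) + W) = 1/(343000 - 2353) = 1/340647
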